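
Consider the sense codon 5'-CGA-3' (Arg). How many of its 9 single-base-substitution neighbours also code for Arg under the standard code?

Position 1: AGA → 1 synonymous.
Position 2: none → 0 synonymous.
Position 3: CGU, CGC, CGG → 3 synonymous.
Total: 1 + 0 + 3 = 4.

4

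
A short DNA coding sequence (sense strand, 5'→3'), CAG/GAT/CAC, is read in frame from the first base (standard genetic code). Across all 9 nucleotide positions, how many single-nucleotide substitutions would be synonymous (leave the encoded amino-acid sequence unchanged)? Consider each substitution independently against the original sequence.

Codon 1 (CAG, Gln): 1 synonymous substitution.
Codon 2 (GAT, Asp): 1 synonymous substitution.
Codon 3 (CAC, His): 1 synonymous substitution.
Total: 1 + 1 + 1 = 3.

3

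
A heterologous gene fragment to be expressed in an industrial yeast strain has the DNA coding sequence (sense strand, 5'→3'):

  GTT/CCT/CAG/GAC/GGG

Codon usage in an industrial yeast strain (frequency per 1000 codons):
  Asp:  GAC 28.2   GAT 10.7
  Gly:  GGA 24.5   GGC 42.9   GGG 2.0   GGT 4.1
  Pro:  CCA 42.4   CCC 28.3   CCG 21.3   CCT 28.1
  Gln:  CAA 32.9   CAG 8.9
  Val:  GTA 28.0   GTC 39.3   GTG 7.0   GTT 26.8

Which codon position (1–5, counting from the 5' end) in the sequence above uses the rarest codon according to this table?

Codon 1 GTT (Val): 26.8 per 1000.
Codon 2 CCT (Pro): 28.1 per 1000.
Codon 3 CAG (Gln): 8.9 per 1000.
Codon 4 GAC (Asp): 28.2 per 1000.
Codon 5 GGG (Gly): 2.0 per 1000.
Lowest frequency is 2.0 at codon 5.

5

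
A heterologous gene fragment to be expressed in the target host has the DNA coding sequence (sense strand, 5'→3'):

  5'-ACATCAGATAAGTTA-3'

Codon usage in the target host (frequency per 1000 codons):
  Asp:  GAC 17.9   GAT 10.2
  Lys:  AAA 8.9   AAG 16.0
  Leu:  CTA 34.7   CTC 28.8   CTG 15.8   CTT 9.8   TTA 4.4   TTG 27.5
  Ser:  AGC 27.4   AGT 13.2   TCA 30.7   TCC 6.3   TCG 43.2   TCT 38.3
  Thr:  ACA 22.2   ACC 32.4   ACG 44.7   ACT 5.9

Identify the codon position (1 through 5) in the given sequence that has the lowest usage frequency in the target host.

5

Codon 1 ACA (Thr): 22.2 per 1000.
Codon 2 TCA (Ser): 30.7 per 1000.
Codon 3 GAT (Asp): 10.2 per 1000.
Codon 4 AAG (Lys): 16.0 per 1000.
Codon 5 TTA (Leu): 4.4 per 1000.
Lowest frequency is 4.4 at codon 5.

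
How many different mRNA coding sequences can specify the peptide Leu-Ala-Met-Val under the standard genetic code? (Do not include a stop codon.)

96

Leu: 6 codons.
Ala: 4 codons.
Met: 1 codon.
Val: 4 codons.
6 × 4 × 1 × 4 = 96.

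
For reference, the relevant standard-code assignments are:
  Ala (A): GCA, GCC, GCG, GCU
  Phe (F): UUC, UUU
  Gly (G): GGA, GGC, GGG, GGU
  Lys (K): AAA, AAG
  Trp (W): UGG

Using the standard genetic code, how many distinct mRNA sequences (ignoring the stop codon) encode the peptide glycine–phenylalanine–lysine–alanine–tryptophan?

64

Gly: 4 codons.
Phe: 2 codons.
Lys: 2 codons.
Ala: 4 codons.
Trp: 1 codon.
4 × 2 × 2 × 4 × 1 = 64.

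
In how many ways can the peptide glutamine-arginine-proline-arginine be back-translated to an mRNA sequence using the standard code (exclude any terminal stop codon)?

Gln: 2 codons.
Arg: 6 codons.
Pro: 4 codons.
Arg: 6 codons.
2 × 6 × 4 × 6 = 288.

288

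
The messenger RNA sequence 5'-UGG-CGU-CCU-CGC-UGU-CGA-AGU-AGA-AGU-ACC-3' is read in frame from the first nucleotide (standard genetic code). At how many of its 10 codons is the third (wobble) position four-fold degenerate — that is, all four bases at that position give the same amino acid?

5

Codon 1 UGG (Trp): third position 1-fold.
Codon 2 CGU (Arg): third position 4-fold.
Codon 3 CCU (Pro): third position 4-fold.
Codon 4 CGC (Arg): third position 4-fold.
Codon 5 UGU (Cys): third position 2-fold.
Codon 6 CGA (Arg): third position 4-fold.
Codon 7 AGU (Ser): third position 2-fold.
Codon 8 AGA (Arg): third position 2-fold.
Codon 9 AGU (Ser): third position 2-fold.
Codon 10 ACC (Thr): third position 4-fold.
Four-fold degenerate third positions: 5.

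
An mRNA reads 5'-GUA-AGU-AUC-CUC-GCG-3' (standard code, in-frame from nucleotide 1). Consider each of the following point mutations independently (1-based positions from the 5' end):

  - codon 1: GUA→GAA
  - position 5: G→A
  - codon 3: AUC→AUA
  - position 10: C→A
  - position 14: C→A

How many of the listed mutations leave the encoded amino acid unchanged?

1

Codon 1: GUA (Val) → GAA (Glu) — missense.
Codon 2: AGU (Ser) → AAU (Asn) — missense.
Codon 3: AUC (Ile) → AUA (Ile) — synonymous.
Codon 4: CUC (Leu) → AUC (Ile) — missense.
Codon 5: GCG (Ala) → GAG (Glu) — missense.
Synonymous: 1 of 5.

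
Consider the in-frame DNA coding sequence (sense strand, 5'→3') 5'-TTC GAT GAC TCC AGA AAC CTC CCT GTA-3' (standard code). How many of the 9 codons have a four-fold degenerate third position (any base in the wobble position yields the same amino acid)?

Codon 1 TTC (Phe): third position 2-fold.
Codon 2 GAT (Asp): third position 2-fold.
Codon 3 GAC (Asp): third position 2-fold.
Codon 4 TCC (Ser): third position 4-fold.
Codon 5 AGA (Arg): third position 2-fold.
Codon 6 AAC (Asn): third position 2-fold.
Codon 7 CTC (Leu): third position 4-fold.
Codon 8 CCT (Pro): third position 4-fold.
Codon 9 GTA (Val): third position 4-fold.
Four-fold degenerate third positions: 4.

4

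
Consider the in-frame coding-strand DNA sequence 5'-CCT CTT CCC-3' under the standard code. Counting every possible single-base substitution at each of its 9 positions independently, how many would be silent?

9

Codon 1 (CCT, Pro): 3 synonymous substitutions.
Codon 2 (CTT, Leu): 3 synonymous substitutions.
Codon 3 (CCC, Pro): 3 synonymous substitutions.
Total: 3 + 3 + 3 = 9.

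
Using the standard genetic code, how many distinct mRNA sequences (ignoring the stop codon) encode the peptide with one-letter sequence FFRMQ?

Phe: 2 codons.
Phe: 2 codons.
Arg: 6 codons.
Met: 1 codon.
Gln: 2 codons.
2 × 2 × 6 × 1 × 2 = 48.

48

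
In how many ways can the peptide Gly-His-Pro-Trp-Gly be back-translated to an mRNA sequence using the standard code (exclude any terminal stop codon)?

Gly: 4 codons.
His: 2 codons.
Pro: 4 codons.
Trp: 1 codon.
Gly: 4 codons.
4 × 2 × 4 × 1 × 4 = 128.

128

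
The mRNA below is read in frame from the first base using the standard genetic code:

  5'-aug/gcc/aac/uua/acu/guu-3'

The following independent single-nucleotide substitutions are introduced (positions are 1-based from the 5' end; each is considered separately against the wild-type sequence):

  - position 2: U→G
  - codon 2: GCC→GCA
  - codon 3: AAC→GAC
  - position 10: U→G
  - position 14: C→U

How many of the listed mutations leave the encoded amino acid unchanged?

Codon 1: AUG (Met) → AGG (Arg) — missense.
Codon 2: GCC (Ala) → GCA (Ala) — synonymous.
Codon 3: AAC (Asn) → GAC (Asp) — missense.
Codon 4: UUA (Leu) → GUA (Val) — missense.
Codon 5: ACU (Thr) → AUU (Ile) — missense.
Synonymous: 1 of 5.

1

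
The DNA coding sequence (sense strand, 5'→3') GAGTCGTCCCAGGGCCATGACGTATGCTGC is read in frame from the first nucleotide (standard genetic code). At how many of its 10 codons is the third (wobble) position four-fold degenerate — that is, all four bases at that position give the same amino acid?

Codon 1 GAG (Glu): third position 2-fold.
Codon 2 TCG (Ser): third position 4-fold.
Codon 3 TCC (Ser): third position 4-fold.
Codon 4 CAG (Gln): third position 2-fold.
Codon 5 GGC (Gly): third position 4-fold.
Codon 6 CAT (His): third position 2-fold.
Codon 7 GAC (Asp): third position 2-fold.
Codon 8 GTA (Val): third position 4-fold.
Codon 9 TGC (Cys): third position 2-fold.
Codon 10 TGC (Cys): third position 2-fold.
Four-fold degenerate third positions: 4.

4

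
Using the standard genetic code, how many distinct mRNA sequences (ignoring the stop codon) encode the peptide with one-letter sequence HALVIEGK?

His: 2 codons.
Ala: 4 codons.
Leu: 6 codons.
Val: 4 codons.
Ile: 3 codons.
Glu: 2 codons.
Gly: 4 codons.
Lys: 2 codons.
2 × 4 × 6 × 4 × 3 × 2 × 4 × 2 = 9216.

9216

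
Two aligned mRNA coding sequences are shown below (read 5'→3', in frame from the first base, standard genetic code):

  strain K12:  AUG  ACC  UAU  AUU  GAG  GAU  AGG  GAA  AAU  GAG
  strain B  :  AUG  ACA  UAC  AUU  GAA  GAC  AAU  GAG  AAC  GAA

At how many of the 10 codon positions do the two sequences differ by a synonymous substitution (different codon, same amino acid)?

Codon 1: AUG Met / AUG Met — identical.
Codon 2: ACC Thr / ACA Thr — synonymous.
Codon 3: UAU Tyr / UAC Tyr — synonymous.
Codon 4: AUU Ile / AUU Ile — identical.
Codon 5: GAG Glu / GAA Glu — synonymous.
Codon 6: GAU Asp / GAC Asp — synonymous.
Codon 7: AGG Arg / AAU Asn — nonsynonymous.
Codon 8: GAA Glu / GAG Glu — synonymous.
Codon 9: AAU Asn / AAC Asn — synonymous.
Codon 10: GAG Glu / GAA Glu — synonymous.
Synonymous differences: 7.

7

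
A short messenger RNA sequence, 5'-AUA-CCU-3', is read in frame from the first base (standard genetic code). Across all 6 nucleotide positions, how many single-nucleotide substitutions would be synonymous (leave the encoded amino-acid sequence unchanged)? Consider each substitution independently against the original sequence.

Codon 1 (AUA, Ile): 2 synonymous substitutions.
Codon 2 (CCU, Pro): 3 synonymous substitutions.
Total: 2 + 3 = 5.

5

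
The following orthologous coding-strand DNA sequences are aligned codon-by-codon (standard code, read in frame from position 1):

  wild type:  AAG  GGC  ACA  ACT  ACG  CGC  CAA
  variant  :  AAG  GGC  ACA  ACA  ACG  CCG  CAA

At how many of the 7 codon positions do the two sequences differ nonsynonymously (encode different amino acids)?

1

Codon 1: AAG Lys / AAG Lys — identical.
Codon 2: GGC Gly / GGC Gly — identical.
Codon 3: ACA Thr / ACA Thr — identical.
Codon 4: ACT Thr / ACA Thr — synonymous.
Codon 5: ACG Thr / ACG Thr — identical.
Codon 6: CGC Arg / CCG Pro — nonsynonymous.
Codon 7: CAA Gln / CAA Gln — identical.
Nonsynonymous differences: 1.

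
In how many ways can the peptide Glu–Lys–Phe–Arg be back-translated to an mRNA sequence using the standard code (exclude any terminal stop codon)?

Glu: 2 codons.
Lys: 2 codons.
Phe: 2 codons.
Arg: 6 codons.
2 × 2 × 2 × 6 = 48.

48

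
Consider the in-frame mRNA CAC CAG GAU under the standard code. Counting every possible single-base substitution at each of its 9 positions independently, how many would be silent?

Codon 1 (CAC, His): 1 synonymous substitution.
Codon 2 (CAG, Gln): 1 synonymous substitution.
Codon 3 (GAU, Asp): 1 synonymous substitution.
Total: 1 + 1 + 1 = 3.

3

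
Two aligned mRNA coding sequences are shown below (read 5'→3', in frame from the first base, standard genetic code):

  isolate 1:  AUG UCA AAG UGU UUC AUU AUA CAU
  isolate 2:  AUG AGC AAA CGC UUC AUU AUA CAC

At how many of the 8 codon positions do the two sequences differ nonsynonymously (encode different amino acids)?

Codon 1: AUG Met / AUG Met — identical.
Codon 2: UCA Ser / AGC Ser — synonymous.
Codon 3: AAG Lys / AAA Lys — synonymous.
Codon 4: UGU Cys / CGC Arg — nonsynonymous.
Codon 5: UUC Phe / UUC Phe — identical.
Codon 6: AUU Ile / AUU Ile — identical.
Codon 7: AUA Ile / AUA Ile — identical.
Codon 8: CAU His / CAC His — synonymous.
Nonsynonymous differences: 1.

1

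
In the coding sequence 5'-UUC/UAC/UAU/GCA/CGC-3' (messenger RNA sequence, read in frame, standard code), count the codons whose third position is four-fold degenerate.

2

Codon 1 UUC (Phe): third position 2-fold.
Codon 2 UAC (Tyr): third position 2-fold.
Codon 3 UAU (Tyr): third position 2-fold.
Codon 4 GCA (Ala): third position 4-fold.
Codon 5 CGC (Arg): third position 4-fold.
Four-fold degenerate third positions: 2.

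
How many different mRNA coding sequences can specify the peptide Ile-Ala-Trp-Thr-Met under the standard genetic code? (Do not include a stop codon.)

48

Ile: 3 codons.
Ala: 4 codons.
Trp: 1 codon.
Thr: 4 codons.
Met: 1 codon.
3 × 4 × 1 × 4 × 1 = 48.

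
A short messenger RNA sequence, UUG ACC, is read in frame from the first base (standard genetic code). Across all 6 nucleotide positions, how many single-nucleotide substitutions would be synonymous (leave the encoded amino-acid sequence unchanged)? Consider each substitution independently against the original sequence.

Codon 1 (UUG, Leu): 2 synonymous substitutions.
Codon 2 (ACC, Thr): 3 synonymous substitutions.
Total: 2 + 3 = 5.

5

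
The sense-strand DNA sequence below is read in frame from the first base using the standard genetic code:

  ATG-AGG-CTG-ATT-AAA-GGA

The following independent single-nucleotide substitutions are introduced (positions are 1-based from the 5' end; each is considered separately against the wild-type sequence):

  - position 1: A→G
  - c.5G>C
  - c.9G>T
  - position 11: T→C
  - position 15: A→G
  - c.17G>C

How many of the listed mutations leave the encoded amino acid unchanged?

2

Codon 1: ATG (Met) → GTG (Val) — missense.
Codon 2: AGG (Arg) → ACG (Thr) — missense.
Codon 3: CTG (Leu) → CTT (Leu) — synonymous.
Codon 4: ATT (Ile) → ACT (Thr) — missense.
Codon 5: AAA (Lys) → AAG (Lys) — synonymous.
Codon 6: GGA (Gly) → GCA (Ala) — missense.
Synonymous: 2 of 6.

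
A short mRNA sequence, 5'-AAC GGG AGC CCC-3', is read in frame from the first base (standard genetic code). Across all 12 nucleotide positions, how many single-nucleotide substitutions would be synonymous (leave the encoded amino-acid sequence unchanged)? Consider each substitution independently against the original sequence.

8

Codon 1 (AAC, Asn): 1 synonymous substitution.
Codon 2 (GGG, Gly): 3 synonymous substitutions.
Codon 3 (AGC, Ser): 1 synonymous substitution.
Codon 4 (CCC, Pro): 3 synonymous substitutions.
Total: 1 + 3 + 1 + 3 = 8.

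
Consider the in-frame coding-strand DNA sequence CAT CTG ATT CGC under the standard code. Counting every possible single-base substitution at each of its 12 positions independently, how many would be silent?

10

Codon 1 (CAT, His): 1 synonymous substitution.
Codon 2 (CTG, Leu): 4 synonymous substitutions.
Codon 3 (ATT, Ile): 2 synonymous substitutions.
Codon 4 (CGC, Arg): 3 synonymous substitutions.
Total: 1 + 4 + 2 + 3 = 10.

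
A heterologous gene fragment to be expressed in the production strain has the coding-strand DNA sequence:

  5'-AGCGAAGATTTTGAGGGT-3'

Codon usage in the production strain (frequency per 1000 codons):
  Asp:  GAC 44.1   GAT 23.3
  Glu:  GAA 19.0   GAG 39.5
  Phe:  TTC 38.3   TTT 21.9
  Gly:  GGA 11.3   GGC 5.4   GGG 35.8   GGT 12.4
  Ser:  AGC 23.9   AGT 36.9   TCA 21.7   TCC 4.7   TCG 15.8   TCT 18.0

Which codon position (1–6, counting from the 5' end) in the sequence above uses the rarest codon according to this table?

6

Codon 1 AGC (Ser): 23.9 per 1000.
Codon 2 GAA (Glu): 19.0 per 1000.
Codon 3 GAT (Asp): 23.3 per 1000.
Codon 4 TTT (Phe): 21.9 per 1000.
Codon 5 GAG (Glu): 39.5 per 1000.
Codon 6 GGT (Gly): 12.4 per 1000.
Lowest frequency is 12.4 at codon 6.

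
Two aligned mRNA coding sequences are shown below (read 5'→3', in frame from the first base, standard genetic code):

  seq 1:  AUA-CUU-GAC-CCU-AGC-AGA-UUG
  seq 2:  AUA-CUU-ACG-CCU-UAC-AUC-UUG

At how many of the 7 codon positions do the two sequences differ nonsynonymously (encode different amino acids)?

Codon 1: AUA Ile / AUA Ile — identical.
Codon 2: CUU Leu / CUU Leu — identical.
Codon 3: GAC Asp / ACG Thr — nonsynonymous.
Codon 4: CCU Pro / CCU Pro — identical.
Codon 5: AGC Ser / UAC Tyr — nonsynonymous.
Codon 6: AGA Arg / AUC Ile — nonsynonymous.
Codon 7: UUG Leu / UUG Leu — identical.
Nonsynonymous differences: 3.

3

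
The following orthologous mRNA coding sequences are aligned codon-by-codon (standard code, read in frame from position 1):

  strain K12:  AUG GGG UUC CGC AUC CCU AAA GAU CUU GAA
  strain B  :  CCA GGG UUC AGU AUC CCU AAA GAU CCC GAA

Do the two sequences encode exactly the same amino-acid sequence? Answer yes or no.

Codon 1: AUG Met / CCA Pro — nonsynonymous.
Codon 2: GGG Gly / GGG Gly — identical.
Codon 3: UUC Phe / UUC Phe — identical.
Codon 4: CGC Arg / AGU Ser — nonsynonymous.
Codon 5: AUC Ile / AUC Ile — identical.
Codon 6: CCU Pro / CCU Pro — identical.
Codon 7: AAA Lys / AAA Lys — identical.
Codon 8: GAU Asp / GAU Asp — identical.
Codon 9: CUU Leu / CCC Pro — nonsynonymous.
Codon 10: GAA Glu / GAA Glu — identical.
Nonsynonymous differences: 3 → different protein.

no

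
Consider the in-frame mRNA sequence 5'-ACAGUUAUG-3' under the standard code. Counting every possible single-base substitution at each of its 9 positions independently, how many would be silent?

Codon 1 (ACA, Thr): 3 synonymous substitutions.
Codon 2 (GUU, Val): 3 synonymous substitutions.
Codon 3 (AUG, Met): 0 synonymous substitutions.
Total: 3 + 3 + 0 = 6.

6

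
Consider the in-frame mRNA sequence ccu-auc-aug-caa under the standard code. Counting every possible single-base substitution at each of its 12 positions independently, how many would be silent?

Codon 1 (CCU, Pro): 3 synonymous substitutions.
Codon 2 (AUC, Ile): 2 synonymous substitutions.
Codon 3 (AUG, Met): 0 synonymous substitutions.
Codon 4 (CAA, Gln): 1 synonymous substitution.
Total: 3 + 2 + 0 + 1 = 6.

6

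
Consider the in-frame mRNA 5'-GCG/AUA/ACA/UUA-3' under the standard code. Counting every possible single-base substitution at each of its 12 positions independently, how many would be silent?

10

Codon 1 (GCG, Ala): 3 synonymous substitutions.
Codon 2 (AUA, Ile): 2 synonymous substitutions.
Codon 3 (ACA, Thr): 3 synonymous substitutions.
Codon 4 (UUA, Leu): 2 synonymous substitutions.
Total: 3 + 2 + 3 + 2 = 10.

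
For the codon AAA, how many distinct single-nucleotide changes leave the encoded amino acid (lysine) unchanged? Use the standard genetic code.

1

Position 1: none → 0 synonymous.
Position 2: none → 0 synonymous.
Position 3: AAG → 1 synonymous.
Total: 0 + 0 + 1 = 1.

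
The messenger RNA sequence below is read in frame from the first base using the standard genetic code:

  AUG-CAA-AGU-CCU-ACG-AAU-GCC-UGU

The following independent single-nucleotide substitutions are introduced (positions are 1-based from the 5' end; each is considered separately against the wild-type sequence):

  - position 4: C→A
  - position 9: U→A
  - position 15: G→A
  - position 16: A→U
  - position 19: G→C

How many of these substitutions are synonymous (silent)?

1

Codon 2: CAA (Gln) → AAA (Lys) — missense.
Codon 3: AGU (Ser) → AGA (Arg) — missense.
Codon 5: ACG (Thr) → ACA (Thr) — synonymous.
Codon 6: AAU (Asn) → UAU (Tyr) — missense.
Codon 7: GCC (Ala) → CCC (Pro) — missense.
Synonymous: 1 of 5.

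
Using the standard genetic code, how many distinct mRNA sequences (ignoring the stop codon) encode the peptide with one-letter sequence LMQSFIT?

1728

Leu: 6 codons.
Met: 1 codon.
Gln: 2 codons.
Ser: 6 codons.
Phe: 2 codons.
Ile: 3 codons.
Thr: 4 codons.
6 × 1 × 2 × 6 × 2 × 3 × 4 = 1728.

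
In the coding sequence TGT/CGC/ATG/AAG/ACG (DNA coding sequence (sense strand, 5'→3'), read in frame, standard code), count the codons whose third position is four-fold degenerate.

Codon 1 TGT (Cys): third position 2-fold.
Codon 2 CGC (Arg): third position 4-fold.
Codon 3 ATG (Met): third position 1-fold.
Codon 4 AAG (Lys): third position 2-fold.
Codon 5 ACG (Thr): third position 4-fold.
Four-fold degenerate third positions: 2.

2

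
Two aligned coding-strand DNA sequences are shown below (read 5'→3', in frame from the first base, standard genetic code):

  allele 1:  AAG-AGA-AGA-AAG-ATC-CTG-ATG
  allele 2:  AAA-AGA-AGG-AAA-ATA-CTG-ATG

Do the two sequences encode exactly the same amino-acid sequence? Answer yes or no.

Codon 1: AAG Lys / AAA Lys — synonymous.
Codon 2: AGA Arg / AGA Arg — identical.
Codon 3: AGA Arg / AGG Arg — synonymous.
Codon 4: AAG Lys / AAA Lys — synonymous.
Codon 5: ATC Ile / ATA Ile — synonymous.
Codon 6: CTG Leu / CTG Leu — identical.
Codon 7: ATG Met / ATG Met — identical.
Nonsynonymous differences: 0 → same protein.

yes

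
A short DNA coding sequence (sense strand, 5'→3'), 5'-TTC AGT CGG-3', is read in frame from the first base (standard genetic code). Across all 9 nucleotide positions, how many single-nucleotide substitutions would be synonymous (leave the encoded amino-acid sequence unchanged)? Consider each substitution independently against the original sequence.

6

Codon 1 (TTC, Phe): 1 synonymous substitution.
Codon 2 (AGT, Ser): 1 synonymous substitution.
Codon 3 (CGG, Arg): 4 synonymous substitutions.
Total: 1 + 1 + 4 = 6.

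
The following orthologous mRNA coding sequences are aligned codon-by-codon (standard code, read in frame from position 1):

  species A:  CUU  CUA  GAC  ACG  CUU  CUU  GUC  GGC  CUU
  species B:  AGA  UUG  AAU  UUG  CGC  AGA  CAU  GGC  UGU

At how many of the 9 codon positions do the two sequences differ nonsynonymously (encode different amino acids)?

7

Codon 1: CUU Leu / AGA Arg — nonsynonymous.
Codon 2: CUA Leu / UUG Leu — synonymous.
Codon 3: GAC Asp / AAU Asn — nonsynonymous.
Codon 4: ACG Thr / UUG Leu — nonsynonymous.
Codon 5: CUU Leu / CGC Arg — nonsynonymous.
Codon 6: CUU Leu / AGA Arg — nonsynonymous.
Codon 7: GUC Val / CAU His — nonsynonymous.
Codon 8: GGC Gly / GGC Gly — identical.
Codon 9: CUU Leu / UGU Cys — nonsynonymous.
Nonsynonymous differences: 7.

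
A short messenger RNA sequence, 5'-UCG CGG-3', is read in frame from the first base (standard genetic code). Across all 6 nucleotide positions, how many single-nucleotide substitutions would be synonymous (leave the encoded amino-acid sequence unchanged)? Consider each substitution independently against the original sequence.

Codon 1 (UCG, Ser): 3 synonymous substitutions.
Codon 2 (CGG, Arg): 4 synonymous substitutions.
Total: 3 + 4 = 7.

7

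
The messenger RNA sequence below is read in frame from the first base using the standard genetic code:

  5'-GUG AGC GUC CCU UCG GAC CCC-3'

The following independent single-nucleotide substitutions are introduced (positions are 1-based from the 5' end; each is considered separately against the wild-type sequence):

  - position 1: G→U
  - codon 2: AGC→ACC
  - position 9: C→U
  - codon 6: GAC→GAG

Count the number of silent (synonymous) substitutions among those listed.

Codon 1: GUG (Val) → UUG (Leu) — missense.
Codon 2: AGC (Ser) → ACC (Thr) — missense.
Codon 3: GUC (Val) → GUU (Val) — synonymous.
Codon 6: GAC (Asp) → GAG (Glu) — missense.
Synonymous: 1 of 4.

1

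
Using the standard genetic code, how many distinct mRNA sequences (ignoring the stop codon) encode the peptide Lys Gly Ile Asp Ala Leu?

1152

Lys: 2 codons.
Gly: 4 codons.
Ile: 3 codons.
Asp: 2 codons.
Ala: 4 codons.
Leu: 6 codons.
2 × 4 × 3 × 2 × 4 × 6 = 1152.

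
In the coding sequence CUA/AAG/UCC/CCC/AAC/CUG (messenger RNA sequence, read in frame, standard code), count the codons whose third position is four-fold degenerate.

4

Codon 1 CUA (Leu): third position 4-fold.
Codon 2 AAG (Lys): third position 2-fold.
Codon 3 UCC (Ser): third position 4-fold.
Codon 4 CCC (Pro): third position 4-fold.
Codon 5 AAC (Asn): third position 2-fold.
Codon 6 CUG (Leu): third position 4-fold.
Four-fold degenerate third positions: 4.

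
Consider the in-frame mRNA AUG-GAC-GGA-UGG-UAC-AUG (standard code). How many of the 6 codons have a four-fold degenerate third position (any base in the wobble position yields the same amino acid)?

1

Codon 1 AUG (Met): third position 1-fold.
Codon 2 GAC (Asp): third position 2-fold.
Codon 3 GGA (Gly): third position 4-fold.
Codon 4 UGG (Trp): third position 1-fold.
Codon 5 UAC (Tyr): third position 2-fold.
Codon 6 AUG (Met): third position 1-fold.
Four-fold degenerate third positions: 1.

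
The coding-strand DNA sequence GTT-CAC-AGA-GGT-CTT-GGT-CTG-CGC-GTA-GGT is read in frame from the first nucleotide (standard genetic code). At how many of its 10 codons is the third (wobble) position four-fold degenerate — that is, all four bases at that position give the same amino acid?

Codon 1 GTT (Val): third position 4-fold.
Codon 2 CAC (His): third position 2-fold.
Codon 3 AGA (Arg): third position 2-fold.
Codon 4 GGT (Gly): third position 4-fold.
Codon 5 CTT (Leu): third position 4-fold.
Codon 6 GGT (Gly): third position 4-fold.
Codon 7 CTG (Leu): third position 4-fold.
Codon 8 CGC (Arg): third position 4-fold.
Codon 9 GTA (Val): third position 4-fold.
Codon 10 GGT (Gly): third position 4-fold.
Four-fold degenerate third positions: 8.

8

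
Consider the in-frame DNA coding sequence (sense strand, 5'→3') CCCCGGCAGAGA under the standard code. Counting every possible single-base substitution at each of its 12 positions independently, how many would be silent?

10

Codon 1 (CCC, Pro): 3 synonymous substitutions.
Codon 2 (CGG, Arg): 4 synonymous substitutions.
Codon 3 (CAG, Gln): 1 synonymous substitution.
Codon 4 (AGA, Arg): 2 synonymous substitutions.
Total: 3 + 4 + 1 + 2 = 10.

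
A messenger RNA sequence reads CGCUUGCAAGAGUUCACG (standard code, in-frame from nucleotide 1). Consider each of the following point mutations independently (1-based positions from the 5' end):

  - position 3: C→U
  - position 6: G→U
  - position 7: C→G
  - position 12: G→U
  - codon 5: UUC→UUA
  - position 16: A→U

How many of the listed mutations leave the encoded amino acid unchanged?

1

Codon 1: CGC (Arg) → CGU (Arg) — synonymous.
Codon 2: UUG (Leu) → UUU (Phe) — missense.
Codon 3: CAA (Gln) → GAA (Glu) — missense.
Codon 4: GAG (Glu) → GAU (Asp) — missense.
Codon 5: UUC (Phe) → UUA (Leu) — missense.
Codon 6: ACG (Thr) → UCG (Ser) — missense.
Synonymous: 1 of 6.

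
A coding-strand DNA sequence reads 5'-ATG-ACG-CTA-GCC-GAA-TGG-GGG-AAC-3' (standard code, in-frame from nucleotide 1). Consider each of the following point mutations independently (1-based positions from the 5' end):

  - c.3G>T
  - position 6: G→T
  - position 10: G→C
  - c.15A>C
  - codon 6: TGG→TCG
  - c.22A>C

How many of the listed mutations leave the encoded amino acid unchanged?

Codon 1: ATG (Met) → ATT (Ile) — missense.
Codon 2: ACG (Thr) → ACT (Thr) — synonymous.
Codon 4: GCC (Ala) → CCC (Pro) — missense.
Codon 5: GAA (Glu) → GAC (Asp) — missense.
Codon 6: TGG (Trp) → TCG (Ser) — missense.
Codon 8: AAC (Asn) → CAC (His) — missense.
Synonymous: 1 of 6.

1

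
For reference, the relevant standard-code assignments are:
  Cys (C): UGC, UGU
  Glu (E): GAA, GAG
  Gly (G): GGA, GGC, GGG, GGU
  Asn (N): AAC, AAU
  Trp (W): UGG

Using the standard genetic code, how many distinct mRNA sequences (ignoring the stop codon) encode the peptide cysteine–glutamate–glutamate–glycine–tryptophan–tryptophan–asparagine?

Cys: 2 codons.
Glu: 2 codons.
Glu: 2 codons.
Gly: 4 codons.
Trp: 1 codon.
Trp: 1 codon.
Asn: 2 codons.
2 × 2 × 2 × 4 × 1 × 1 × 2 = 64.

64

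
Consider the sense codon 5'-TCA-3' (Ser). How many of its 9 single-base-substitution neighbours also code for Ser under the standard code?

Position 1: none → 0 synonymous.
Position 2: none → 0 synonymous.
Position 3: TCT, TCC, TCG → 3 synonymous.
Total: 0 + 0 + 3 = 3.

3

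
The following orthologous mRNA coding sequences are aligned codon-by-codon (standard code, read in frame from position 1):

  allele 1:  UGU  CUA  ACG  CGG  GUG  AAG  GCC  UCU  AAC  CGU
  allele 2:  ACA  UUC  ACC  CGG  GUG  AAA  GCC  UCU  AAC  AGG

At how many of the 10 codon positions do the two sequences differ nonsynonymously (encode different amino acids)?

Codon 1: UGU Cys / ACA Thr — nonsynonymous.
Codon 2: CUA Leu / UUC Phe — nonsynonymous.
Codon 3: ACG Thr / ACC Thr — synonymous.
Codon 4: CGG Arg / CGG Arg — identical.
Codon 5: GUG Val / GUG Val — identical.
Codon 6: AAG Lys / AAA Lys — synonymous.
Codon 7: GCC Ala / GCC Ala — identical.
Codon 8: UCU Ser / UCU Ser — identical.
Codon 9: AAC Asn / AAC Asn — identical.
Codon 10: CGU Arg / AGG Arg — synonymous.
Nonsynonymous differences: 2.

2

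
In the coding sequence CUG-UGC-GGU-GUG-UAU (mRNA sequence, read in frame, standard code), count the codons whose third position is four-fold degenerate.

3

Codon 1 CUG (Leu): third position 4-fold.
Codon 2 UGC (Cys): third position 2-fold.
Codon 3 GGU (Gly): third position 4-fold.
Codon 4 GUG (Val): third position 4-fold.
Codon 5 UAU (Tyr): third position 2-fold.
Four-fold degenerate third positions: 3.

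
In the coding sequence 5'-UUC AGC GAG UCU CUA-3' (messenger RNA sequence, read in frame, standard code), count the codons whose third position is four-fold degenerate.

Codon 1 UUC (Phe): third position 2-fold.
Codon 2 AGC (Ser): third position 2-fold.
Codon 3 GAG (Glu): third position 2-fold.
Codon 4 UCU (Ser): third position 4-fold.
Codon 5 CUA (Leu): third position 4-fold.
Four-fold degenerate third positions: 2.

2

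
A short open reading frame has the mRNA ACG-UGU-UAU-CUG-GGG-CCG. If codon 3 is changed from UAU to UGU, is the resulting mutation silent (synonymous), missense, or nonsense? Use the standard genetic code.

Position 8 falls in codon 3: UAU → Tyr.
After the substitution the codon is UGU → Cys.
Tyr ≠ Cys, so this is a missense mutation.

missense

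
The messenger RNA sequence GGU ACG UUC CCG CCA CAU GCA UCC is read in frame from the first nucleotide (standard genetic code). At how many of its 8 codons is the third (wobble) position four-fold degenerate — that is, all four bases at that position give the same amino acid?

Codon 1 GGU (Gly): third position 4-fold.
Codon 2 ACG (Thr): third position 4-fold.
Codon 3 UUC (Phe): third position 2-fold.
Codon 4 CCG (Pro): third position 4-fold.
Codon 5 CCA (Pro): third position 4-fold.
Codon 6 CAU (His): third position 2-fold.
Codon 7 GCA (Ala): third position 4-fold.
Codon 8 UCC (Ser): third position 4-fold.
Four-fold degenerate third positions: 6.

6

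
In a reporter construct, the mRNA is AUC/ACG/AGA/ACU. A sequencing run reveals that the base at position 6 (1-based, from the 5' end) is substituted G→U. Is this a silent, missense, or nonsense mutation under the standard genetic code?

silent

Position 6 falls in codon 2: ACG → Thr.
After the substitution the codon is ACU → Thr.
Both encode Thr, so the change is synonymous.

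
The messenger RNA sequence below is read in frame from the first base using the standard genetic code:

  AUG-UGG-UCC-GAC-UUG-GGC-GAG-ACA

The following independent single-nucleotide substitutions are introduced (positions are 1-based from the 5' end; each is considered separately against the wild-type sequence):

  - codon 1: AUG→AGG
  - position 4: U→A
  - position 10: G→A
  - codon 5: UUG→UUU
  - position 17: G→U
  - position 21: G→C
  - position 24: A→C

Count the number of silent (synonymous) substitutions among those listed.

1

Codon 1: AUG (Met) → AGG (Arg) — missense.
Codon 2: UGG (Trp) → AGG (Arg) — missense.
Codon 4: GAC (Asp) → AAC (Asn) — missense.
Codon 5: UUG (Leu) → UUU (Phe) — missense.
Codon 6: GGC (Gly) → GUC (Val) — missense.
Codon 7: GAG (Glu) → GAC (Asp) — missense.
Codon 8: ACA (Thr) → ACC (Thr) — synonymous.
Synonymous: 1 of 7.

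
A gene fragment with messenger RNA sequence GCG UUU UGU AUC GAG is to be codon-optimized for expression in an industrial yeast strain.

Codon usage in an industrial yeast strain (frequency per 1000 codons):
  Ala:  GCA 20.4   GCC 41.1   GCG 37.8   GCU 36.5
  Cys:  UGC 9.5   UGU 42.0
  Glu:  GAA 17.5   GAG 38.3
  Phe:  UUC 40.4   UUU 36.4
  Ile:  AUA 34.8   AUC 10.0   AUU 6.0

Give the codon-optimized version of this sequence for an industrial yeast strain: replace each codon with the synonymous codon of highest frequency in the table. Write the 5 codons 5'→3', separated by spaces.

GCC UUC UGU AUA GAG

Codon 1 (Ala): best is GCC at 41.1.
Codon 2 (Phe): best is UUC at 40.4.
Codon 3 (Cys): best is UGU at 42.0.
Codon 4 (Ile): best is AUA at 34.8.
Codon 5 (Glu): best is GAG at 38.3.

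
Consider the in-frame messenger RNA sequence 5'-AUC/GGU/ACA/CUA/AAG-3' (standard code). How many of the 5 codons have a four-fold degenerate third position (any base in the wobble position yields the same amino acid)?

3

Codon 1 AUC (Ile): third position 3-fold.
Codon 2 GGU (Gly): third position 4-fold.
Codon 3 ACA (Thr): third position 4-fold.
Codon 4 CUA (Leu): third position 4-fold.
Codon 5 AAG (Lys): third position 2-fold.
Four-fold degenerate third positions: 3.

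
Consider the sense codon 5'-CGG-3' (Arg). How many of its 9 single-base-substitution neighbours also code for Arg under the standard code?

Position 1: AGG → 1 synonymous.
Position 2: none → 0 synonymous.
Position 3: CGU, CGC, CGA → 3 synonymous.
Total: 1 + 0 + 3 = 4.

4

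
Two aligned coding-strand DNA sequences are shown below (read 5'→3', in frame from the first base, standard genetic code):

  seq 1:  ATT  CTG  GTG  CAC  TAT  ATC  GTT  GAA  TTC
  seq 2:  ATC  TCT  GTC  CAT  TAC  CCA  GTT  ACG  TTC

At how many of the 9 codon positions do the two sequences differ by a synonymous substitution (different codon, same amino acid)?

4

Codon 1: ATT Ile / ATC Ile — synonymous.
Codon 2: CTG Leu / TCT Ser — nonsynonymous.
Codon 3: GTG Val / GTC Val — synonymous.
Codon 4: CAC His / CAT His — synonymous.
Codon 5: TAT Tyr / TAC Tyr — synonymous.
Codon 6: ATC Ile / CCA Pro — nonsynonymous.
Codon 7: GTT Val / GTT Val — identical.
Codon 8: GAA Glu / ACG Thr — nonsynonymous.
Codon 9: TTC Phe / TTC Phe — identical.
Synonymous differences: 4.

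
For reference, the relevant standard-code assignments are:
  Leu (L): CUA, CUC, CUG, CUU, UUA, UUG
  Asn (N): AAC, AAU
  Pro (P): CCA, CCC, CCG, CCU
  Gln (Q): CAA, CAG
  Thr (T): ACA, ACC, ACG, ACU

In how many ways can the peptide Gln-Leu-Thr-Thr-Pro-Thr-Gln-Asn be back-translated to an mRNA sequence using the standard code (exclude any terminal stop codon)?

12288

Gln: 2 codons.
Leu: 6 codons.
Thr: 4 codons.
Thr: 4 codons.
Pro: 4 codons.
Thr: 4 codons.
Gln: 2 codons.
Asn: 2 codons.
2 × 6 × 4 × 4 × 4 × 4 × 2 × 2 = 12288.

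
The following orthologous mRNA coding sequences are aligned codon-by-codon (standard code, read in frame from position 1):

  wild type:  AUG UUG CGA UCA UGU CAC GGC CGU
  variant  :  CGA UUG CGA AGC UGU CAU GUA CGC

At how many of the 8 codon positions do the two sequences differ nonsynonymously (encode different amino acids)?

Codon 1: AUG Met / CGA Arg — nonsynonymous.
Codon 2: UUG Leu / UUG Leu — identical.
Codon 3: CGA Arg / CGA Arg — identical.
Codon 4: UCA Ser / AGC Ser — synonymous.
Codon 5: UGU Cys / UGU Cys — identical.
Codon 6: CAC His / CAU His — synonymous.
Codon 7: GGC Gly / GUA Val — nonsynonymous.
Codon 8: CGU Arg / CGC Arg — synonymous.
Nonsynonymous differences: 2.

2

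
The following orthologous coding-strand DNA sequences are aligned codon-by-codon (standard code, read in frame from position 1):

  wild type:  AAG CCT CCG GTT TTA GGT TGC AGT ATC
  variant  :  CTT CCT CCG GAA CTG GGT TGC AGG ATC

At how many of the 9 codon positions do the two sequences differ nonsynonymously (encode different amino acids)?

3

Codon 1: AAG Lys / CTT Leu — nonsynonymous.
Codon 2: CCT Pro / CCT Pro — identical.
Codon 3: CCG Pro / CCG Pro — identical.
Codon 4: GTT Val / GAA Glu — nonsynonymous.
Codon 5: TTA Leu / CTG Leu — synonymous.
Codon 6: GGT Gly / GGT Gly — identical.
Codon 7: TGC Cys / TGC Cys — identical.
Codon 8: AGT Ser / AGG Arg — nonsynonymous.
Codon 9: ATC Ile / ATC Ile — identical.
Nonsynonymous differences: 3.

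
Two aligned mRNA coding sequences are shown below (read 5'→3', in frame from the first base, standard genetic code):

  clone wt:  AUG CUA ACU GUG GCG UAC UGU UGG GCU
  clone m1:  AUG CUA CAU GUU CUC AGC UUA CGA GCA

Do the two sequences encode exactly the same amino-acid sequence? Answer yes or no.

no

Codon 1: AUG Met / AUG Met — identical.
Codon 2: CUA Leu / CUA Leu — identical.
Codon 3: ACU Thr / CAU His — nonsynonymous.
Codon 4: GUG Val / GUU Val — synonymous.
Codon 5: GCG Ala / CUC Leu — nonsynonymous.
Codon 6: UAC Tyr / AGC Ser — nonsynonymous.
Codon 7: UGU Cys / UUA Leu — nonsynonymous.
Codon 8: UGG Trp / CGA Arg — nonsynonymous.
Codon 9: GCU Ala / GCA Ala — synonymous.
Nonsynonymous differences: 5 → different protein.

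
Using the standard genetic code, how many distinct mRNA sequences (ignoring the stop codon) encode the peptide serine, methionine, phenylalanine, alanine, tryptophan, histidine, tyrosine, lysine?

384

Ser: 6 codons.
Met: 1 codon.
Phe: 2 codons.
Ala: 4 codons.
Trp: 1 codon.
His: 2 codons.
Tyr: 2 codons.
Lys: 2 codons.
6 × 1 × 2 × 4 × 1 × 2 × 2 × 2 = 384.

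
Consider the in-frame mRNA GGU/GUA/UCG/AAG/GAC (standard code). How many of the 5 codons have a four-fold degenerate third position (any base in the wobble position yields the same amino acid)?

Codon 1 GGU (Gly): third position 4-fold.
Codon 2 GUA (Val): third position 4-fold.
Codon 3 UCG (Ser): third position 4-fold.
Codon 4 AAG (Lys): third position 2-fold.
Codon 5 GAC (Asp): third position 2-fold.
Four-fold degenerate third positions: 3.

3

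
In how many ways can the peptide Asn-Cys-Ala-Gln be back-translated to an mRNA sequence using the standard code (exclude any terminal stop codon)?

32

Asn: 2 codons.
Cys: 2 codons.
Ala: 4 codons.
Gln: 2 codons.
2 × 2 × 4 × 2 = 32.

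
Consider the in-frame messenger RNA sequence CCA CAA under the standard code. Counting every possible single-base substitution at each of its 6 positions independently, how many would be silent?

4

Codon 1 (CCA, Pro): 3 synonymous substitutions.
Codon 2 (CAA, Gln): 1 synonymous substitution.
Total: 3 + 1 = 4.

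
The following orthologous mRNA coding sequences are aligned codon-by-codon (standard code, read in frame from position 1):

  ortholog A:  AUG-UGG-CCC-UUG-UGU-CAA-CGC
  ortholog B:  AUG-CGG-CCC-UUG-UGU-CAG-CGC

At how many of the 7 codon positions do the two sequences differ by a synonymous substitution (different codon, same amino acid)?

Codon 1: AUG Met / AUG Met — identical.
Codon 2: UGG Trp / CGG Arg — nonsynonymous.
Codon 3: CCC Pro / CCC Pro — identical.
Codon 4: UUG Leu / UUG Leu — identical.
Codon 5: UGU Cys / UGU Cys — identical.
Codon 6: CAA Gln / CAG Gln — synonymous.
Codon 7: CGC Arg / CGC Arg — identical.
Synonymous differences: 1.

1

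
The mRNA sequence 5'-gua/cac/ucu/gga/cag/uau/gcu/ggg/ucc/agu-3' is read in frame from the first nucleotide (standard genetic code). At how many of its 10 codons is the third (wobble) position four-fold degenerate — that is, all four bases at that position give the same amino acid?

6

Codon 1 GUA (Val): third position 4-fold.
Codon 2 CAC (His): third position 2-fold.
Codon 3 UCU (Ser): third position 4-fold.
Codon 4 GGA (Gly): third position 4-fold.
Codon 5 CAG (Gln): third position 2-fold.
Codon 6 UAU (Tyr): third position 2-fold.
Codon 7 GCU (Ala): third position 4-fold.
Codon 8 GGG (Gly): third position 4-fold.
Codon 9 UCC (Ser): third position 4-fold.
Codon 10 AGU (Ser): third position 2-fold.
Four-fold degenerate third positions: 6.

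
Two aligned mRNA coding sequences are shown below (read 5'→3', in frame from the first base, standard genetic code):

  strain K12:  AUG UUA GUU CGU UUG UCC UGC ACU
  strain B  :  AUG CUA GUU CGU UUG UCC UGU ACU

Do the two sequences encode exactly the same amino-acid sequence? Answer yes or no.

yes

Codon 1: AUG Met / AUG Met — identical.
Codon 2: UUA Leu / CUA Leu — synonymous.
Codon 3: GUU Val / GUU Val — identical.
Codon 4: CGU Arg / CGU Arg — identical.
Codon 5: UUG Leu / UUG Leu — identical.
Codon 6: UCC Ser / UCC Ser — identical.
Codon 7: UGC Cys / UGU Cys — synonymous.
Codon 8: ACU Thr / ACU Thr — identical.
Nonsynonymous differences: 0 → same protein.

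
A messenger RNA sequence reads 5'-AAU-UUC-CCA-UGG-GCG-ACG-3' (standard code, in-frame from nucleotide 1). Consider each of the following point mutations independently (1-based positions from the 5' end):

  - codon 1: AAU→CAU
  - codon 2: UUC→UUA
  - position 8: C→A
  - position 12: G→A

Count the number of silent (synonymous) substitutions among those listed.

Codon 1: AAU (Asn) → CAU (His) — missense.
Codon 2: UUC (Phe) → UUA (Leu) — missense.
Codon 3: CCA (Pro) → CAA (Gln) — missense.
Codon 4: UGG (Trp) → UGA (Stop) — nonsense.
Synonymous: 0 of 4.

0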